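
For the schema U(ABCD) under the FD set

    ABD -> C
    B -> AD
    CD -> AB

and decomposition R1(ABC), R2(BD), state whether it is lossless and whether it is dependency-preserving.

lossless but not dependency-preserving

Lossless test: (B)⁺ = {ABCD}, which contains all of one fragment — lossless.
Dependency preservation: the restricted closure of {CD} across the fragments never reaches {AB}, so CD → AB cannot be enforced without a join — not preserved.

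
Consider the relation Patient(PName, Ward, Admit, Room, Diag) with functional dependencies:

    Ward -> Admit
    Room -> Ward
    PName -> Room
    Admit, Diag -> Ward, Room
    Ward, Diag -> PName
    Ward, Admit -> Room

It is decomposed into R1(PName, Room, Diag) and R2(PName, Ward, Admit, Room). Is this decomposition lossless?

Common attributes: R1 ∩ R2 = {PName, Room}.
Closure of {PName, Room}: Room → Ward applies, adding Ward; Ward → Admit applies, adding Admit. So (PName, Room)⁺ = {PName, Ward, Admit, Room}.
This closure contains every attribute of R2, so R1 ∩ R2 → R2. The join is lossless.

Yes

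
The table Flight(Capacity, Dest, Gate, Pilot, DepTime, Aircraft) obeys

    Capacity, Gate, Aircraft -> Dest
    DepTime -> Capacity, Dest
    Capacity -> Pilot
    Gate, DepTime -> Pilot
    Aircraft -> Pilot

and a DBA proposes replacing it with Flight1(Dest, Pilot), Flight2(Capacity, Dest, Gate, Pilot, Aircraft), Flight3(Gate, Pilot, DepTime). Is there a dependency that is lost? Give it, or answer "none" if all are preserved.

Check DepTime → Capacity, Dest: no single fragment contains all of {Capacity, Dest, DepTime}, and the restricted closure of {DepTime} across the fragments never reaches {Capacity, Dest}.
Capacity, Gate, Aircraft → Dest is preserved.
Capacity → Pilot is preserved.
Gate, DepTime → Pilot is preserved.
Aircraft → Pilot is preserved.

DepTime -> Capacity, Dest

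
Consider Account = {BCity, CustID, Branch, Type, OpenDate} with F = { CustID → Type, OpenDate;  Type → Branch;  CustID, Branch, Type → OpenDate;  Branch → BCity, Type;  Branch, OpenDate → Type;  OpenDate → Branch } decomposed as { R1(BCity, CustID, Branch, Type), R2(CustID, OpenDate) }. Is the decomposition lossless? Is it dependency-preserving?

lossless but not dependency-preserving

Lossless test: (CustID)⁺ = {BCity, CustID, Branch, Type, OpenDate}, which contains all of one fragment — lossless.
Dependency preservation: the restricted closure of {OpenDate} across the fragments never reaches {Branch}, so OpenDate → Branch cannot be enforced without a join — not preserved.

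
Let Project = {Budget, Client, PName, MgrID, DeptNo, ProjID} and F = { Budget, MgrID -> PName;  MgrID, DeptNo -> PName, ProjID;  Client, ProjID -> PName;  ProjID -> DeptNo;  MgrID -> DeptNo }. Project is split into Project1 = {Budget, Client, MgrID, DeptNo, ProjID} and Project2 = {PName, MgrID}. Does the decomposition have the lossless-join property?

Yes

Common attributes: Project1 ∩ Project2 = {MgrID}.
Closure of {MgrID}: MgrID → DeptNo applies, adding DeptNo; MgrID, DeptNo → PName, ProjID applies, adding PName, ProjID. So (MgrID)⁺ = {PName, MgrID, DeptNo, ProjID}.
This closure contains every attribute of Project2, so Project1 ∩ Project2 → Project2. The join is lossless.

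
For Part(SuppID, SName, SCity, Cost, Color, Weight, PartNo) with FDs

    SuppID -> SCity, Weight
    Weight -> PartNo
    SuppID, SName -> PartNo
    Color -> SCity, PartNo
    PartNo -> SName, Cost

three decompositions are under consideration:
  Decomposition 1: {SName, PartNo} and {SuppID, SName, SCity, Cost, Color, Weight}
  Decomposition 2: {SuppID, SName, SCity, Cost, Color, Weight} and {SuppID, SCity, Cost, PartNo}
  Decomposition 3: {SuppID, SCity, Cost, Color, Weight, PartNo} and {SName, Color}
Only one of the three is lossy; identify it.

Decomposition 1: common = {SName}, closure = {SName} → lossy.
Decomposition 2: common = {SuppID, SCity, Cost}, closure = {SuppID, SName, SCity, Cost, Weight, PartNo} → lossless.
Decomposition 3: common = {Color}, closure = {SName, SCity, Cost, Color, PartNo} → lossless.

Decomposition 1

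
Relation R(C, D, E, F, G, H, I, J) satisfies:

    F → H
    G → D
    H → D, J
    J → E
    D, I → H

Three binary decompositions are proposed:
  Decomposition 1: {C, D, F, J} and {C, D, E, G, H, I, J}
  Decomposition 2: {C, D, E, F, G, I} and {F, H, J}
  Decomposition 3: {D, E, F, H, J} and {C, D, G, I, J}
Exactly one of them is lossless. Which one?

Decomposition 1: common = {C, D, J}, closure = {C, D, E, J} → lossy.
Decomposition 2: common = {F}, closure = {D, E, F, H, J} → lossless.
Decomposition 3: common = {D, J}, closure = {D, E, J} → lossy.

Decomposition 2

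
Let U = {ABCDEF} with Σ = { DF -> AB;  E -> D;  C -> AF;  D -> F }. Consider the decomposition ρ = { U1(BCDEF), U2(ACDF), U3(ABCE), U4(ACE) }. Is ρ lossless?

Chase test. Columns are ABCDEF; row i has aⱼ where attribute j ∈ Ui, else bᵢⱼ.
Initial tableau (one row per fragment):
  row 1: b11 a2 a3 a4 a5 a6
  row 2: a1 b22 a3 a4 b25 a6
  row 3: a1 a2 a3 b34 a5 b36
  row 4: a1 b42 a3 b44 a5 b46
Rows 1 and 2 agree on DF; apply DF→AB and equate their AB entries.
Rows 1 and 3 agree on E; apply E→D and equate their D entries.
Rows 1 and 4 agree on E; apply E→D and equate their D entries.
Rows 1 and 3 agree on C; apply C→AF and equate their AF entries.
Rows 1 and 4 agree on C; apply C→AF and equate their AF entries.
Rows 1 and 4 agree on DF; apply DF→AB and equate their AB entries.
Row 1 is now all distinguished symbols — the join is lossless.

Yes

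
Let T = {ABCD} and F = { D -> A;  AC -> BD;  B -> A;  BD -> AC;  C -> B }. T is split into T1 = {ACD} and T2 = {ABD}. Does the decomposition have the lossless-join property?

Common attributes: T1 ∩ T2 = {AD}.
No dependency enlarges {AD}, so (AD)⁺ = {AD}.
The closure contains neither all of T1 = {ACD} nor all of T2 = {ABD}, so the common attributes are not a superkey of either fragment. The join is lossy.

No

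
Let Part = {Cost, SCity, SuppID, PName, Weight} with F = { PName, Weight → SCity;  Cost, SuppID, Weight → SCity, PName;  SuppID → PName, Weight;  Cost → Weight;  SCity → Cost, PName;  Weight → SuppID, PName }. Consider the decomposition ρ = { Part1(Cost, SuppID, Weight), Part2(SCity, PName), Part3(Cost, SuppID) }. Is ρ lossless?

No

Chase test. Columns are Cost, SCity, SuppID, PName, Weight; row i has aⱼ where attribute j ∈ Parti, else bᵢⱼ.
Initial tableau (one row per fragment):
  row 1: a1 b12 a3 b14 a5
  row 2: b21 a2 b23 a4 b25
  row 3: a1 b32 a3 b34 b35
Rows 1 and 3 agree on SuppID; apply SuppID→PName, Weight and equate their PName, Weight entries.
Rows 1 and 3 agree on PName, Weight; apply PName, Weight→SCity and equate their SCity entries.
No row becomes fully distinguished — the join is lossy.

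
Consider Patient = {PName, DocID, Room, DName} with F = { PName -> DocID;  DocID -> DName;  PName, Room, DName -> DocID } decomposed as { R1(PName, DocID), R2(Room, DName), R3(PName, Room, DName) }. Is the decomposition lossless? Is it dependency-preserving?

Lossless test (chase): Rows 1 and 3 agree on PName; apply PName→DocID and equate their DocID entries. Rows 1 and 3 agree on DocID; apply DocID→DName and equate their DName entries. Row 3 is now all distinguished symbols — the join is lossless.
Dependency preservation: the restricted closure of {DocID} across the fragments never reaches {DName}, so DocID → DName cannot be enforced without a join — not preserved.

lossless but not dependency-preserving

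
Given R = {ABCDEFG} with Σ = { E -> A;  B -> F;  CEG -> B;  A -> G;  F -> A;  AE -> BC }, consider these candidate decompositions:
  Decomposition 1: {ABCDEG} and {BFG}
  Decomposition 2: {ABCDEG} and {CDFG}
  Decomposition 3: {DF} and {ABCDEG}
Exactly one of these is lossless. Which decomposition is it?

Decomposition 1

Decomposition 1: common = {BG}, closure = {ABFG} → lossless.
Decomposition 2: common = {CDG}, closure = {CDG} → lossy.
Decomposition 3: common = {D}, closure = {D} → lossy.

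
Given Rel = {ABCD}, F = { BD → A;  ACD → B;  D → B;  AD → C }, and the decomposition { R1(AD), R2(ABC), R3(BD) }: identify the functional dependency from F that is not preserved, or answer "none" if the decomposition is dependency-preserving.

Check AD → C: no single fragment contains all of {ACD}, and the restricted closure of {AD} across the fragments never reaches {C}.
BD → A is preserved.
ACD → B is preserved.
D → B is preserved.

AD → C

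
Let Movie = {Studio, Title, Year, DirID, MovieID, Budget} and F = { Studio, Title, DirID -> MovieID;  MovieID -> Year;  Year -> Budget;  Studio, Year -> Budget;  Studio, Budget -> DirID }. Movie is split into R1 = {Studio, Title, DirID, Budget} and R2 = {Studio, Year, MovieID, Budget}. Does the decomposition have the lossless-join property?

Common attributes: R1 ∩ R2 = {Studio, Budget}.
Closure of {Studio, Budget}: Studio, Budget → DirID applies, adding DirID. So (Studio, Budget)⁺ = {Studio, DirID, Budget}.
The closure contains neither all of R1 = {Studio, Title, DirID, Budget} nor all of R2 = {Studio, Year, MovieID, Budget}, so the common attributes are not a superkey of either fragment. The join is lossy.

No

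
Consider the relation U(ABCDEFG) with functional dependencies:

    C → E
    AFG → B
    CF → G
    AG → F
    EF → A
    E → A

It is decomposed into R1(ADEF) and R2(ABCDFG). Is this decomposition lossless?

Common attributes: R1 ∩ R2 = {ADF}.
No dependency enlarges {ADF}, so (ADF)⁺ = {ADF}.
The closure contains neither all of R1 = {ADEF} nor all of R2 = {ABCDFG}, so the common attributes are not a superkey of either fragment. The join is lossy.

No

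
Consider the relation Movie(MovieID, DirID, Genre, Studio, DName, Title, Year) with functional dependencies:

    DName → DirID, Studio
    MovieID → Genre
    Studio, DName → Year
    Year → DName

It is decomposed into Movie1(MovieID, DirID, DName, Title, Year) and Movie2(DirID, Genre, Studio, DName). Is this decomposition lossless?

No

Common attributes: Movie1 ∩ Movie2 = {DirID, DName}.
Closure of {DirID, DName}: DName → DirID, Studio applies, adding Studio; Studio, DName → Year applies, adding Year. So (DirID, DName)⁺ = {DirID, Studio, DName, Year}.
The closure contains neither all of Movie1 = {MovieID, DirID, DName, Title, Year} nor all of Movie2 = {DirID, Genre, Studio, DName}, so the common attributes are not a superkey of either fragment. The join is lossy.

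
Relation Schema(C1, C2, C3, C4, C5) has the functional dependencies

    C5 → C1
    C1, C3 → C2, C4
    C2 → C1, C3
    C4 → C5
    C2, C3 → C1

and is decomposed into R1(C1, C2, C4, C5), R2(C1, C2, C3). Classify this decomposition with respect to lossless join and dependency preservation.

lossless and dependency-preserving

Lossless test: (C1, C2)⁺ = {C1, C2, C3, C4, C5}, which contains all of one fragment — lossless.
Dependency preservation: C1, C3 → C2, C4 is not contained in any single fragment, but the restricted closure of its left-hand side across the fragments still reaches the right-hand side; the remaining FDs each lie inside some fragment. All dependencies are preserved.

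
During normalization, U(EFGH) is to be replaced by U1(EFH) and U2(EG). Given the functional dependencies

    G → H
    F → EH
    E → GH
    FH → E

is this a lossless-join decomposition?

Yes

Common attributes: U1 ∩ U2 = {E}.
Closure of {E}: E → GH applies, adding GH. So (E)⁺ = {EGH}.
This closure contains every attribute of U2, so U1 ∩ U2 → U2. The join is lossless.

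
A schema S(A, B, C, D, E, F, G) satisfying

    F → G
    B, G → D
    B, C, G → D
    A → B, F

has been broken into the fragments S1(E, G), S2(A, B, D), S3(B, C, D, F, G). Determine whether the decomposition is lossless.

No

Chase test. Columns are A, B, C, D, E, F, G; row i has aⱼ where attribute j ∈ Si, else bᵢⱼ.
Initial tableau (one row per fragment):
  row 1: b11 b12 b13 b14 a5 b16 a7
  row 2: a1 a2 b23 a4 b25 b26 b27
  row 3: b31 a2 a3 a4 b35 a6 a7
No row becomes fully distinguished — the join is lossy.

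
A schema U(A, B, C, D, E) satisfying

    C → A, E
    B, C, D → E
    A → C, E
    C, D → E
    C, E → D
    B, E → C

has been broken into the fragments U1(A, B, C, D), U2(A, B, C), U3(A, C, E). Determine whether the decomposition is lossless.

Yes

Chase test. Columns are A, B, C, D, E; row i has aⱼ where attribute j ∈ Ui, else bᵢⱼ.
Initial tableau (one row per fragment):
  row 1: a1 a2 a3 a4 b15
  row 2: a1 a2 a3 b24 b25
  row 3: a1 b32 a3 b34 a5
Rows 1 and 2 agree on C; apply C→A, E and equate their A, E entries.
Rows 1 and 3 agree on C; apply C→A, E and equate their A, E entries.
Rows 1 and 2 agree on C, E; apply C, E→D and equate their D entries.
Rows 1 and 3 agree on C, E; apply C, E→D and equate their D entries.
Row 1 is now all distinguished symbols — the join is lossless.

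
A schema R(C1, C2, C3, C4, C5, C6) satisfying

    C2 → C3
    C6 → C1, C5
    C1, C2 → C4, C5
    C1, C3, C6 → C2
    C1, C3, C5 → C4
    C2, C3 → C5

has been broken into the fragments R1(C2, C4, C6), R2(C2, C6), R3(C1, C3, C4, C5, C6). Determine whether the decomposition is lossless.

Chase test. Columns are C1, C2, C3, C4, C5, C6; row i has aⱼ where attribute j ∈ Ri, else bᵢⱼ.
Initial tableau (one row per fragment):
  row 1: b11 a2 b13 a4 b15 a6
  row 2: b21 a2 b23 b24 b25 a6
  row 3: a1 b32 a3 a4 a5 a6
Rows 1 and 2 agree on C2; apply C2→C3 and equate their C3 entries.
Rows 1 and 2 agree on C6; apply C6→C1, C5 and equate their C1, C5 entries.
Rows 1 and 3 agree on C6; apply C6→C1, C5 and equate their C1, C5 entries.
Rows 1 and 2 agree on C1, C2; apply C1, C2→C4, C5 and equate their C4, C5 entries.
No row becomes fully distinguished — the join is lossy.

No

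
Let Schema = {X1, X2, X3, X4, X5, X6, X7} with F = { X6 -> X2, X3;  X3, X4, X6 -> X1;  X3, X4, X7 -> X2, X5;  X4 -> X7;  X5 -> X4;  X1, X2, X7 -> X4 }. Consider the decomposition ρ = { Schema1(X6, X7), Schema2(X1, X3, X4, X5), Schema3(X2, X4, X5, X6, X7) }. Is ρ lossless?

No

Chase test. Columns are X1, X2, X3, X4, X5, X6, X7; row i has aⱼ where attribute j ∈ Schemai, else bᵢⱼ.
Initial tableau (one row per fragment):
  row 1: b11 b12 b13 b14 b15 a6 a7
  row 2: a1 b22 a3 a4 a5 b26 b27
  row 3: b31 a2 b33 a4 a5 a6 a7
Rows 1 and 3 agree on X6; apply X6→X2, X3 and equate their X2, X3 entries.
Rows 2 and 3 agree on X4; apply X4→X7 and equate their X7 entries.
No row becomes fully distinguished — the join is lossy.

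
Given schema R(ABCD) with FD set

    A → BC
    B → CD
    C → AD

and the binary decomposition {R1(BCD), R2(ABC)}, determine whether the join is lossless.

Yes

Common attributes: R1 ∩ R2 = {BC}.
Closure of {BC}: B → CD applies, adding D; C → AD applies, adding A. So (BC)⁺ = {ABCD}.
This closure contains every attribute of R1, so R1 ∩ R2 → R1. The join is lossless.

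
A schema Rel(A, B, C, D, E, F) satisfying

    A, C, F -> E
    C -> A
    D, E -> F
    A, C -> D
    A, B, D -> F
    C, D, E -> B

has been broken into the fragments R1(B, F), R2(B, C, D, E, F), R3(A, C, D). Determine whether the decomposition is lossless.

Chase test. Columns are A, B, C, D, E, F; row i has aⱼ where attribute j ∈ Ri, else bᵢⱼ.
Initial tableau (one row per fragment):
  row 1: b11 a2 b13 b14 b15 a6
  row 2: b21 a2 a3 a4 a5 a6
  row 3: a1 b32 a3 a4 b35 b36
Rows 2 and 3 agree on C; apply C→A and equate their A entries.
Row 2 is now all distinguished symbols — the join is lossless.

Yes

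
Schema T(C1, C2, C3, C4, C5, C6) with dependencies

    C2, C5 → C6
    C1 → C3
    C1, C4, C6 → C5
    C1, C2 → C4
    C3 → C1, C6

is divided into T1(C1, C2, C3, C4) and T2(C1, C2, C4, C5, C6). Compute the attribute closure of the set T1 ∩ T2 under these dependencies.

T1 ∩ T2 = {C1, C2, C4}.
C1 → C3 applies, adding C3
C3 → C1, C6 applies, adding C6
C1, C4, C6 → C5 applies, adding C5
Closure: {C1, C2, C3, C4, C5, C6}.

C1, C2, C3, C4, C5, C6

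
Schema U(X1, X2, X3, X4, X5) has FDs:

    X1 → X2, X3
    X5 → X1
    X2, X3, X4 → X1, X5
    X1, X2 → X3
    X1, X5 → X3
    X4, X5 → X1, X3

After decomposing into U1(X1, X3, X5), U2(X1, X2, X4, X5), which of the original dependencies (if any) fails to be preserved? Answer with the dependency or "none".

Check X2, X3, X4 → X1, X5: no single fragment contains all of {X1, X2, X3, X4, X5}, and the restricted closure of {X2, X3, X4} across the fragments never reaches {X1, X5}.
X1 → X2, X3 is preserved.
X5 → X1 is preserved.
X1, X2 → X3 is preserved.
X1, X5 → X3 is preserved.
X4, X5 → X1, X3 is preserved.

X2, X3, X4 → X1, X5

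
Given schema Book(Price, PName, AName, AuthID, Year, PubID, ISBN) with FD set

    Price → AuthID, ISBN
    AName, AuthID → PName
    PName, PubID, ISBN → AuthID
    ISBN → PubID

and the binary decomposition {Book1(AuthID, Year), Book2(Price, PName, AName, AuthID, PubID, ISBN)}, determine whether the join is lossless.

Common attributes: Book1 ∩ Book2 = {AuthID}.
No dependency enlarges {AuthID}, so (AuthID)⁺ = {AuthID}.
The closure contains neither all of Book1 = {AuthID, Year} nor all of Book2 = {Price, PName, AName, AuthID, PubID, ISBN}, so the common attributes are not a superkey of either fragment. The join is lossy.

No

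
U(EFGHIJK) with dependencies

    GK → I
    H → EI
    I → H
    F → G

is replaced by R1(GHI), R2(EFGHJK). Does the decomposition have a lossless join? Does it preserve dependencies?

Lossless test: (GH)⁺ = {EGHI}, which contains all of one fragment — lossless.
Dependency preservation: GK → I; H → EI are not contained in any single fragment, but the restricted closure of each left-hand side across the fragments still reaches the right-hand side; the remaining FDs each lie inside some fragment. All dependencies are preserved.

lossless and dependency-preserving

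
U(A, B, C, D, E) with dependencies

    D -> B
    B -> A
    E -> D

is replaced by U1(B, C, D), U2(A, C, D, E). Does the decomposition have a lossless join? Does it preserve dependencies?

lossless but not dependency-preserving

Lossless test: (C, D)⁺ = {A, B, C, D}, which contains all of one fragment — lossless.
Dependency preservation: the restricted closure of {B} across the fragments never reaches {A}, so B → A cannot be enforced without a join — not preserved.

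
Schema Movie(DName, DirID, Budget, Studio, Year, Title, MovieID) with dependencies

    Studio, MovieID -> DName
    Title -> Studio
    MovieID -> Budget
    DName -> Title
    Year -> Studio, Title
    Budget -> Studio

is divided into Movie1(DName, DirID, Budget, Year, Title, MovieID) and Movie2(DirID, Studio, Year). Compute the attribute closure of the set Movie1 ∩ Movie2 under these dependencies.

Movie1 ∩ Movie2 = {DirID, Year}.
Year → Studio, Title applies, adding Studio, Title
Closure: {DirID, Studio, Year, Title}.

DirID, Studio, Year, Title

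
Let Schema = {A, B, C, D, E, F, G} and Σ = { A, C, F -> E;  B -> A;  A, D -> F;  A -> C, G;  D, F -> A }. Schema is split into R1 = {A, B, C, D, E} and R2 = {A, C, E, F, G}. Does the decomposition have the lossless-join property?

No

Common attributes: R1 ∩ R2 = {A, C, E}.
Closure of {A, C, E}: A → C, G applies, adding G. So (A, C, E)⁺ = {A, C, E, G}.
The closure contains neither all of R1 = {A, B, C, D, E} nor all of R2 = {A, C, E, F, G}, so the common attributes are not a superkey of either fragment. The join is lossy.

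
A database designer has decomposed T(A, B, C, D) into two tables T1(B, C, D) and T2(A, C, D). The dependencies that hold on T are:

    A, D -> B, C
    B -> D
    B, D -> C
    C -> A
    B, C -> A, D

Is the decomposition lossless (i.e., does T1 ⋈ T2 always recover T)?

Yes

Common attributes: T1 ∩ T2 = {C, D}.
Closure of {C, D}: C → A applies, adding A; A, D → B, C applies, adding B. So (C, D)⁺ = {A, B, C, D}.
This closure contains every attribute of T1, so T1 ∩ T2 → T1. The join is lossless.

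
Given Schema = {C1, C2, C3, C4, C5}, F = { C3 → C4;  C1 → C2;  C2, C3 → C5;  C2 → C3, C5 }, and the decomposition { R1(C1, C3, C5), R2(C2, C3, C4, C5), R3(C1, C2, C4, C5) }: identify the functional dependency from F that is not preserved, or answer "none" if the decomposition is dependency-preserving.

none

C3 → C4 lies within R2.
C1 → C2 lies within R3.
C2, C3 → C5 lies within R2.
C2 → C3, C5 lies within R2.
Every dependency is enforceable on the fragments, so the decomposition is dependency-preserving.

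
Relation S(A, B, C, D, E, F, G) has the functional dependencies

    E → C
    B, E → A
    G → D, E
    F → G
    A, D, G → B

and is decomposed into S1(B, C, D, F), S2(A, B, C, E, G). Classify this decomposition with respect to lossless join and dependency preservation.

Lossless test: (B, C)⁺ = {B, C}, which is a superkey of neither fragment — lossy.
Dependency preservation: the restricted closure of {G} across the fragments never reaches {D, E}, so G → D, E cannot be enforced without a join — not preserved.

lossy and not dependency-preserving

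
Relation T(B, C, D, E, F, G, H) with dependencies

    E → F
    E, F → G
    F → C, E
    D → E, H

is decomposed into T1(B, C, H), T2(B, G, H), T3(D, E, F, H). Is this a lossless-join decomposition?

Chase test. Columns are B, C, D, E, F, G, H; row i has aⱼ where attribute j ∈ Ti, else bᵢⱼ.
Initial tableau (one row per fragment):
  row 1: a1 a2 b13 b14 b15 b16 a7
  row 2: a1 b22 b23 b24 b25 a6 a7
  row 3: b31 b32 a3 a4 a5 b36 a7
No row becomes fully distinguished — the join is lossy.

No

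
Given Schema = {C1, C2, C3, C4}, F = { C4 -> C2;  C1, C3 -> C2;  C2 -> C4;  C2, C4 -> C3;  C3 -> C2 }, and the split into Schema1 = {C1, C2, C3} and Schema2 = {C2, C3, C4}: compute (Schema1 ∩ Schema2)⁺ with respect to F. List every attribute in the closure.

C2, C3, C4

Schema1 ∩ Schema2 = {C2, C3}.
C2 → C4 applies, adding C4
Closure: {C2, C3, C4}.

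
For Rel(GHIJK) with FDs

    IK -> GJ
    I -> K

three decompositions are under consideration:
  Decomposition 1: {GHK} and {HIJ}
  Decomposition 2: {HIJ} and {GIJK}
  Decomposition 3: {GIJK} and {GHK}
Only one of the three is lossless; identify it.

Decomposition 2

Decomposition 1: common = {H}, closure = {H} → lossy.
Decomposition 2: common = {IJ}, closure = {GIJK} → lossless.
Decomposition 3: common = {GK}, closure = {GK} → lossy.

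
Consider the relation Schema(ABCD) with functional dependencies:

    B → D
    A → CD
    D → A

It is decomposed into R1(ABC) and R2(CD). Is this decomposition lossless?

Common attributes: R1 ∩ R2 = {C}.
No dependency enlarges {C}, so (C)⁺ = {C}.
The closure contains neither all of R1 = {ABC} nor all of R2 = {CD}, so the common attributes are not a superkey of either fragment. The join is lossy.

No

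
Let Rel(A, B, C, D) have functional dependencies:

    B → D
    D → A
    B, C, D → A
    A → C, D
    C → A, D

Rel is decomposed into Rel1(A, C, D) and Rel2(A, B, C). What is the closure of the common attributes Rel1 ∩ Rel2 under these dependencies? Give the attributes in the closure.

Rel1 ∩ Rel2 = {A, C}.
A → C, D applies, adding D
Closure: {A, C, D}.

A, C, D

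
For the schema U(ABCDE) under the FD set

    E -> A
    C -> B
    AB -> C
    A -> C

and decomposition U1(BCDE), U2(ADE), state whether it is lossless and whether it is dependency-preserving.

lossless but not dependency-preserving

Lossless test: (DE)⁺ = {ABCDE}, which contains all of one fragment — lossless.
Dependency preservation: the restricted closure of {AB} across the fragments never reaches {C}, so AB → C cannot be enforced without a join — not preserved.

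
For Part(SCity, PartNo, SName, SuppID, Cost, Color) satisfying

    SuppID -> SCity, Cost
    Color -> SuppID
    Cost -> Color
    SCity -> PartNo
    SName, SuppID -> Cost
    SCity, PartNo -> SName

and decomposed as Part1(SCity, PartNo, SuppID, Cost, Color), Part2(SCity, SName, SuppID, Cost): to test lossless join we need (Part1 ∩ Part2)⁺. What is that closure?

SCity, PartNo, SName, SuppID, Cost, Color

Part1 ∩ Part2 = {SCity, SuppID, Cost}.
Cost → Color applies, adding Color
SCity → PartNo applies, adding PartNo
SCity, PartNo → SName applies, adding SName
Closure: {SCity, PartNo, SName, SuppID, Cost, Color}.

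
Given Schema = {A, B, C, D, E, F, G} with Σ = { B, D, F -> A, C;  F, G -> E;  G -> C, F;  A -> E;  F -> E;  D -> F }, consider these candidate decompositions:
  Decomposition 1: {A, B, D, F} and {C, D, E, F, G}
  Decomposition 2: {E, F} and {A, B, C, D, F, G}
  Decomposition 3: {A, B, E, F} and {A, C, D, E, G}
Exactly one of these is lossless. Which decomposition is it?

Decomposition 1: common = {D, F}, closure = {D, E, F} → lossy.
Decomposition 2: common = {F}, closure = {E, F} → lossless.
Decomposition 3: common = {A, E}, closure = {A, E} → lossy.

Decomposition 2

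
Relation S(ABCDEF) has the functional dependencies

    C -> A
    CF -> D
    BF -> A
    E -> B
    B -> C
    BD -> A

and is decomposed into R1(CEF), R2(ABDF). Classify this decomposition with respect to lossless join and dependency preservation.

Lossless test: (F)⁺ = {F}, which is a superkey of neither fragment — lossy.
Dependency preservation: the restricted closure of {C} across the fragments never reaches {A}, so C → A cannot be enforced without a join — not preserved.

lossy and not dependency-preserving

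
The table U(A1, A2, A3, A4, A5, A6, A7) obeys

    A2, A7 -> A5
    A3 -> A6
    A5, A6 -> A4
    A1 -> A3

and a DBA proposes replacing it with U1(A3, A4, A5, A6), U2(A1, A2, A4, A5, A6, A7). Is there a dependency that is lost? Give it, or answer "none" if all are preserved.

Check A1 → A3: no single fragment contains all of {A1, A3}, and the restricted closure of {A1} across the fragments never reaches {A3}.
A2, A7 → A5 is preserved.
A3 → A6 is preserved.
A5, A6 → A4 is preserved.

A1 -> A3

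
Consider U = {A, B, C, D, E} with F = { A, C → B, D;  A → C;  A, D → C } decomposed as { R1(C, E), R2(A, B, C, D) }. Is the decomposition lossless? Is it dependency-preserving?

lossy but dependency-preserving

Lossless test: (C)⁺ = {C}, which is a superkey of neither fragment — lossy.
Dependency preservation: every FD's attributes lie within a single fragment, so each can be enforced locally — preserved.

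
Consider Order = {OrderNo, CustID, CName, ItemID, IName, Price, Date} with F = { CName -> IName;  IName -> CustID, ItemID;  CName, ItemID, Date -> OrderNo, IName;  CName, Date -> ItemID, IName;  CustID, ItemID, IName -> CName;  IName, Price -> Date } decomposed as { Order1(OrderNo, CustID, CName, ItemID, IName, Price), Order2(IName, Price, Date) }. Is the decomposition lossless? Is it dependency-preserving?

lossless but not dependency-preserving

Lossless test: (IName, Price)⁺ = {OrderNo, CustID, CName, ItemID, IName, Price, Date}, which contains all of one fragment — lossless.
Dependency preservation: the restricted closure of {CName, ItemID, Date} across the fragments never reaches {OrderNo, IName}, so CName, ItemID, Date → OrderNo, IName cannot be enforced without a join — not preserved.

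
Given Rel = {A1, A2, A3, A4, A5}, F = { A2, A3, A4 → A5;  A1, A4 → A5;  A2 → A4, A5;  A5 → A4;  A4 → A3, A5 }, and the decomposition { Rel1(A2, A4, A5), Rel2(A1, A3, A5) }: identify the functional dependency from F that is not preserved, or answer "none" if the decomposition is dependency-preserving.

none

A2, A3, A4 → A5: restricted closure across fragments reaches A5.
A1, A4 → A5: restricted closure across fragments reaches A5.
A2 → A4, A5 lies within Rel1.
A5 → A4 lies within Rel1.
A4 → A3, A5: restricted closure across fragments reaches A3, A5.
Every dependency is enforceable on the fragments, so the decomposition is dependency-preserving.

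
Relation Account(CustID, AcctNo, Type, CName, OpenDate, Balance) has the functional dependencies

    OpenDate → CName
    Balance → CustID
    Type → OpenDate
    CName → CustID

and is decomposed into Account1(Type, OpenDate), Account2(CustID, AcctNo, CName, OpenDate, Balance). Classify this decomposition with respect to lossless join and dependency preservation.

lossy but dependency-preserving

Lossless test: (OpenDate)⁺ = {CustID, CName, OpenDate}, which is a superkey of neither fragment — lossy.
Dependency preservation: every FD's attributes lie within a single fragment, so each can be enforced locally — preserved.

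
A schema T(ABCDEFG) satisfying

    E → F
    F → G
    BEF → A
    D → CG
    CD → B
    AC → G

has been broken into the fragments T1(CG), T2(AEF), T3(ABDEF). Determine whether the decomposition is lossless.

No

Chase test. Columns are ABCDEFG; row i has aⱼ where attribute j ∈ Ti, else bᵢⱼ.
Initial tableau (one row per fragment):
  row 1: b11 b12 a3 b14 b15 b16 a7
  row 2: a1 b22 b23 b24 a5 a6 b27
  row 3: a1 a2 b33 a4 a5 a6 b37
Rows 2 and 3 agree on F; apply F→G and equate their G entries.
No row becomes fully distinguished — the join is lossy.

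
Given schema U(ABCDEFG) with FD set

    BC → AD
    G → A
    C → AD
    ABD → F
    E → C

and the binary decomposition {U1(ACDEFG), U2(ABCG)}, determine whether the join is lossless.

No

Common attributes: U1 ∩ U2 = {ACG}.
Closure of {ACG}: C → AD applies, adding D. So (ACG)⁺ = {ACDG}.
The closure contains neither all of U1 = {ACDEFG} nor all of U2 = {ABCG}, so the common attributes are not a superkey of either fragment. The join is lossy.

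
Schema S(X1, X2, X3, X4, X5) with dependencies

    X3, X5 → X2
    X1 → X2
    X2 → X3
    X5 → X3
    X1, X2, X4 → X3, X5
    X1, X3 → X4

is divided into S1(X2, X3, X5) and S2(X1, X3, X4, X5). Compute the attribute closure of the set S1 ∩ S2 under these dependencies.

S1 ∩ S2 = {X3, X5}.
X3, X5 → X2 applies, adding X2
Closure: {X2, X3, X5}.

X2, X3, X5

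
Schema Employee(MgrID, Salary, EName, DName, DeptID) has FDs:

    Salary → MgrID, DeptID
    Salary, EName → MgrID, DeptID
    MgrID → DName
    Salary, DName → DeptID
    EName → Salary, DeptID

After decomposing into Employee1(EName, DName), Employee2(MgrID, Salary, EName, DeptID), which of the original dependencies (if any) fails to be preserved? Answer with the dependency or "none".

Check MgrID → DName: no single fragment contains all of {MgrID, DName}, and the restricted closure of {MgrID} across the fragments never reaches {DName}.
Salary → MgrID, DeptID is preserved.
Salary, EName → MgrID, DeptID is preserved.
Salary, DName → DeptID is preserved.
EName → Salary, DeptID is preserved.

MgrID → DName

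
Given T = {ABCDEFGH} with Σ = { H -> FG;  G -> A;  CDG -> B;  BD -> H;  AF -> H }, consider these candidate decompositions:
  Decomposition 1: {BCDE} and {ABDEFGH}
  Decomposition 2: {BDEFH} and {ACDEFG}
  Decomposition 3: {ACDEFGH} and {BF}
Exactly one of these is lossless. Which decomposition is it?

Decomposition 1

Decomposition 1: common = {BDE}, closure = {ABDEFGH} → lossless.
Decomposition 2: common = {DEF}, closure = {DEF} → lossy.
Decomposition 3: common = {F}, closure = {F} → lossy.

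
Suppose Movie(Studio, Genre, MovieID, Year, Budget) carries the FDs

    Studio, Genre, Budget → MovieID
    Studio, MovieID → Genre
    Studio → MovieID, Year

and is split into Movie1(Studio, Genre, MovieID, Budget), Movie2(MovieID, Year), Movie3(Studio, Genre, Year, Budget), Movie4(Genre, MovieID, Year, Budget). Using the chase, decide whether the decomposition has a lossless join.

Yes

Chase test. Columns are Studio, Genre, MovieID, Year, Budget; row i has aⱼ where attribute j ∈ Moviei, else bᵢⱼ.
Initial tableau (one row per fragment):
  row 1: a1 a2 a3 b14 a5
  row 2: b21 b22 a3 a4 b25
  row 3: a1 a2 b33 a4 a5
  row 4: b41 a2 a3 a4 a5
Rows 1 and 3 agree on Studio, Genre, Budget; apply Studio, Genre, Budget→MovieID and equate their MovieID entries.
Rows 1 and 3 agree on Studio; apply Studio→MovieID, Year and equate their MovieID, Year entries.
Row 1 is now all distinguished symbols — the join is lossless.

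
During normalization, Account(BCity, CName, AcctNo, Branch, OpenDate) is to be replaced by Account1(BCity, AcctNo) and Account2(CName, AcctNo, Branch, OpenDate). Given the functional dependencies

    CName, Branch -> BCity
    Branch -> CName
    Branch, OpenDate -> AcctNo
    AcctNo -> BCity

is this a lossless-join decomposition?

Yes

Common attributes: Account1 ∩ Account2 = {AcctNo}.
Closure of {AcctNo}: AcctNo → BCity applies, adding BCity. So (AcctNo)⁺ = {BCity, AcctNo}.
This closure contains every attribute of Account1, so Account1 ∩ Account2 → Account1. The join is lossless.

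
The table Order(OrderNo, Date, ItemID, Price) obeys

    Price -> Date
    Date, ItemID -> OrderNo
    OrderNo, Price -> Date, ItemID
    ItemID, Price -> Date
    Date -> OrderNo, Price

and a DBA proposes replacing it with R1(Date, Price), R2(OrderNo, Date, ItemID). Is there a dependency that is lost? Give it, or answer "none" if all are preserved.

none

Price → Date lies within R1.
Date, ItemID → OrderNo lies within R2.
OrderNo, Price → Date, ItemID: restricted closure across fragments reaches Date, ItemID.
ItemID, Price → Date: restricted closure across fragments reaches Date.
Date → OrderNo, Price: restricted closure across fragments reaches OrderNo, Price.
Every dependency is enforceable on the fragments, so the decomposition is dependency-preserving.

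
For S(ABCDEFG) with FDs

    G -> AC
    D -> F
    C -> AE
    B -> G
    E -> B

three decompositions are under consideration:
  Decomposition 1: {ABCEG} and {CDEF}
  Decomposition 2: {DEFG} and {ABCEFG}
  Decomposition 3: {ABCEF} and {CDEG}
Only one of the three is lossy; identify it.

Decomposition 3

Decomposition 1: common = {CE}, closure = {ABCEG} → lossless.
Decomposition 2: common = {EFG}, closure = {ABCEFG} → lossless.
Decomposition 3: common = {CE}, closure = {ABCEG} → lossy.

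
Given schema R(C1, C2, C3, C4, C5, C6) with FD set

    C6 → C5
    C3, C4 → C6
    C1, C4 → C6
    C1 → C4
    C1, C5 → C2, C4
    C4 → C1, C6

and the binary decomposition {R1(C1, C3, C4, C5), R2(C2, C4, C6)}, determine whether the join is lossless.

Common attributes: R1 ∩ R2 = {C4}.
Closure of {C4}: C4 → C1, C6 applies, adding C1, C6; C6 → C5 applies, adding C5; C1, C5 → C2, C4 applies, adding C2. So (C4)⁺ = {C1, C2, C4, C5, C6}.
This closure contains every attribute of R2, so R1 ∩ R2 → R2. The join is lossless.

Yes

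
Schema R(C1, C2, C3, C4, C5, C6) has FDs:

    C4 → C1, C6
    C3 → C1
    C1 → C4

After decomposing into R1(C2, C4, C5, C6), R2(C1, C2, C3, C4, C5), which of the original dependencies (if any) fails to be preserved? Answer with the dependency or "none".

none

C4 → C1, C6: restricted closure across fragments reaches C1, C6.
C3 → C1 lies within R2.
C1 → C4 lies within R2.
Every dependency is enforceable on the fragments, so the decomposition is dependency-preserving.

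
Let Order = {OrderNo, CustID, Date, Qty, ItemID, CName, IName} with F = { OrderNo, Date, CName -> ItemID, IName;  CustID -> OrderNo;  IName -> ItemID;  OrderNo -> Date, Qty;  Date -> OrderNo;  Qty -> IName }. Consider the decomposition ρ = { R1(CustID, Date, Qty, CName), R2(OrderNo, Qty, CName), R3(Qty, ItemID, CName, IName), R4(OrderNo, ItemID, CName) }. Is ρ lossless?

No

Chase test. Columns are OrderNo, CustID, Date, Qty, ItemID, CName, IName; row i has aⱼ where attribute j ∈ Ri, else bᵢⱼ.
Initial tableau (one row per fragment):
  row 1: b11 a2 a3 a4 b15 a6 b17
  row 2: a1 b22 b23 a4 b25 a6 b27
  row 3: b31 b32 b33 a4 a5 a6 a7
  row 4: a1 b42 b43 b44 a5 a6 b47
Rows 2 and 4 agree on OrderNo; apply OrderNo→Date, Qty and equate their Date, Qty entries.
Rows 1 and 2 agree on Qty; apply Qty→IName and equate their IName entries.
Rows 1 and 3 agree on Qty; apply Qty→IName and equate their IName entries.
Rows 1 and 4 agree on Qty; apply Qty→IName and equate their IName entries.
Rows 2 and 4 agree on OrderNo, Date, CName; apply OrderNo, Date, CName→ItemID, IName and equate their ItemID, IName entries.
Rows 1 and 2 agree on IName; apply IName→ItemID and equate their ItemID entries.
No row becomes fully distinguished — the join is lossy.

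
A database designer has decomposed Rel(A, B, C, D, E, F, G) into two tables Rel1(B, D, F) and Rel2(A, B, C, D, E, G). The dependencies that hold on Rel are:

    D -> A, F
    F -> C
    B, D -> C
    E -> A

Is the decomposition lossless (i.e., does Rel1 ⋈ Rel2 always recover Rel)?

Yes

Common attributes: Rel1 ∩ Rel2 = {B, D}.
Closure of {B, D}: D → A, F applies, adding A, F; F → C applies, adding C. So (B, D)⁺ = {A, B, C, D, F}.
This closure contains every attribute of Rel1, so Rel1 ∩ Rel2 → Rel1. The join is lossless.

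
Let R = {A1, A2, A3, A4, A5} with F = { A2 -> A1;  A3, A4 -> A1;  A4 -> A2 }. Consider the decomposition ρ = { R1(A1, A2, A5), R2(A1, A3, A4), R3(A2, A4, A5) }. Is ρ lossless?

Chase test. Columns are A1, A2, A3, A4, A5; row i has aⱼ where attribute j ∈ Ri, else bᵢⱼ.
Initial tableau (one row per fragment):
  row 1: a1 a2 b13 b14 a5
  row 2: a1 b22 a3 a4 b25
  row 3: b31 a2 b33 a4 a5
Rows 1 and 3 agree on A2; apply A2→A1 and equate their A1 entries.
Rows 2 and 3 agree on A4; apply A4→A2 and equate their A2 entries.
No row becomes fully distinguished — the join is lossy.

No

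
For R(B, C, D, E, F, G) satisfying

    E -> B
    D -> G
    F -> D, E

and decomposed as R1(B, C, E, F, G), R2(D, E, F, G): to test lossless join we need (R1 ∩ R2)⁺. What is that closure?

R1 ∩ R2 = {E, F, G}.
E → B applies, adding B
F → D, E applies, adding D
Closure: {B, D, E, F, G}.

B, D, E, F, G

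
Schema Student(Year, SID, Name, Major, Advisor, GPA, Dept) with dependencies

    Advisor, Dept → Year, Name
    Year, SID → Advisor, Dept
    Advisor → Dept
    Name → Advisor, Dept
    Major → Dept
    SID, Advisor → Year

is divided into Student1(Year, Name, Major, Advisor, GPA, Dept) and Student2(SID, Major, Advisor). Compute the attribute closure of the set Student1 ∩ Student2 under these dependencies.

Year, Name, Major, Advisor, Dept

Student1 ∩ Student2 = {Major, Advisor}.
Advisor → Dept applies, adding Dept
Advisor, Dept → Year, Name applies, adding Year, Name
Closure: {Year, Name, Major, Advisor, Dept}.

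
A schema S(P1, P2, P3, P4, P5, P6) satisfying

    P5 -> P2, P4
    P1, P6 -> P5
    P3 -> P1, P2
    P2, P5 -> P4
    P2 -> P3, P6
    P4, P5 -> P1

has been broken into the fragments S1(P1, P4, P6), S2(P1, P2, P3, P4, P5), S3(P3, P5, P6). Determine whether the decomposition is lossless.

Chase test. Columns are P1, P2, P3, P4, P5, P6; row i has aⱼ where attribute j ∈ Si, else bᵢⱼ.
Initial tableau (one row per fragment):
  row 1: a1 b12 b13 a4 b15 a6
  row 2: a1 a2 a3 a4 a5 b26
  row 3: b31 b32 a3 b34 a5 a6
Rows 2 and 3 agree on P5; apply P5→P2, P4 and equate their P2, P4 entries.
Rows 2 and 3 agree on P3; apply P3→P1, P2 and equate their P1, P2 entries.
Rows 2 and 3 agree on P2; apply P2→P3, P6 and equate their P3, P6 entries.
Rows 1 and 2 agree on P1, P6; apply P1, P6→P5 and equate their P5 entries.
Rows 1 and 2 agree on P5; apply P5→P2, P4 and equate their P2, P4 entries.
Rows 1 and 2 agree on P2; apply P2→P3, P6 and equate their P3, P6 entries.
Row 1 is now all distinguished symbols — the join is lossless.

Yes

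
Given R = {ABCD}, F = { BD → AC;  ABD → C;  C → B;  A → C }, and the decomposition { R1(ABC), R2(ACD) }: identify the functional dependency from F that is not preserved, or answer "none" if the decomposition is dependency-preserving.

Check BD → AC: no single fragment contains all of {ABCD}, and the restricted closure of {BD} across the fragments never reaches {AC}.
ABD → C is preserved.
C → B is preserved.
A → C is preserved.

BD → AC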